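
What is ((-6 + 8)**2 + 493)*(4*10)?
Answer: 19880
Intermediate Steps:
((-6 + 8)**2 + 493)*(4*10) = (2**2 + 493)*40 = (4 + 493)*40 = 497*40 = 19880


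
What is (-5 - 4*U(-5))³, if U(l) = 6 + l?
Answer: -729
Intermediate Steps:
(-5 - 4*U(-5))³ = (-5 - 4*(6 - 5))³ = (-5 - 4*1)³ = (-5 - 4)³ = (-9)³ = -729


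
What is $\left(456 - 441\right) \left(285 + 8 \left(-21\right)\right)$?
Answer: $1755$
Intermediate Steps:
$\left(456 - 441\right) \left(285 + 8 \left(-21\right)\right) = 15 \left(285 - 168\right) = 15 \cdot 117 = 1755$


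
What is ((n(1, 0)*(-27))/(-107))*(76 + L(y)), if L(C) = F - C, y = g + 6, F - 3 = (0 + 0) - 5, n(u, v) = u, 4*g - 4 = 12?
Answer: 1728/107 ≈ 16.150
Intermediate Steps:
g = 4 (g = 1 + (1/4)*12 = 1 + 3 = 4)
F = -2 (F = 3 + ((0 + 0) - 5) = 3 + (0 - 5) = 3 - 5 = -2)
y = 10 (y = 4 + 6 = 10)
L(C) = -2 - C
((n(1, 0)*(-27))/(-107))*(76 + L(y)) = ((1*(-27))/(-107))*(76 + (-2 - 1*10)) = (-27*(-1/107))*(76 + (-2 - 10)) = 27*(76 - 12)/107 = (27/107)*64 = 1728/107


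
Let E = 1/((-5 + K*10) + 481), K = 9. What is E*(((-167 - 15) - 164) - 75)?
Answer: -421/566 ≈ -0.74382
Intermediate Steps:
E = 1/566 (E = 1/((-5 + 9*10) + 481) = 1/((-5 + 90) + 481) = 1/(85 + 481) = 1/566 ≈ 0.0017668)
E*(((-167 - 15) - 164) - 75) = (((-167 - 15) - 164) - 75)/566 = ((-182 - 164) - 75)/566 = (-346 - 75)/566 = (1/566)*(-421) = -421/566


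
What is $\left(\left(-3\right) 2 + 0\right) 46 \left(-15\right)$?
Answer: $4140$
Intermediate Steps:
$\left(\left(-3\right) 2 + 0\right) 46 \left(-15\right) = \left(-6 + 0\right) 46 \left(-15\right) = \left(-6\right) 46 \left(-15\right) = \left(-276\right) \left(-15\right) = 4140$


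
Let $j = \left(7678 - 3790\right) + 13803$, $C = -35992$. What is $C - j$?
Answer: $-53683$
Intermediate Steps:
$j = 17691$ ($j = 3888 + 13803 = 17691$)
$C - j = -35992 - 17691 = -53683$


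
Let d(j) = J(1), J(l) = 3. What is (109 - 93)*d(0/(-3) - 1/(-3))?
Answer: 48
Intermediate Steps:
d(j) = 3
(109 - 93)*d(0/(-3) - 1/(-3)) = (109 - 93)*3 = 16*3 = 48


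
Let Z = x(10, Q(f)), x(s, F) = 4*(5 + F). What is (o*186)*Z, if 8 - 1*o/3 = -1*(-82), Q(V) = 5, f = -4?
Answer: -1651680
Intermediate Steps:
x(s, F) = 20 + 4*F
Z = 40 (Z = 20 + 4*5 = 20 + 20 = 40)
o = -222 (o = 24 - (-3)*(-82) = 24 - 3*82 = 24 - 246 = -222)
(o*186)*Z = -222*186*40 = -41292*40 = -1651680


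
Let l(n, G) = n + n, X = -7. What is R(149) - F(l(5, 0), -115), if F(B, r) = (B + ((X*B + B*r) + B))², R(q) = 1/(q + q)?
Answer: -429119999/298 ≈ -1.4400e+6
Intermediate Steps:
l(n, G) = 2*n
R(q) = 1/(2*q)
F(B, r) = (-5*B + B*r)² (F(B, r) = (B + ((-7*B + B*r) + B))² = (B + (-6*B + B*r))² = (-5*B + B*r)²)
R(149) - F(l(5, 0), -115) = (½)/149 - (2*5)²*(-5 - 115)² = (½)*(1/149) - 10²*(-120)² = 1/298 - 100*14400 = 1/298 - 1*1440000 = 1/298 - 1440000 = -429119999/298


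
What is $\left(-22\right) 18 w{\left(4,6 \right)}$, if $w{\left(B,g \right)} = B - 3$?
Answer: $-396$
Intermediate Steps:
$w{\left(B,g \right)} = -3 + B$ ($w{\left(B,g \right)} = B - 3 = -3 + B$)
$\left(-22\right) 18 w{\left(4,6 \right)} = \left(-22\right) 18 \left(-3 + 4\right) = \left(-396\right) 1 = -396$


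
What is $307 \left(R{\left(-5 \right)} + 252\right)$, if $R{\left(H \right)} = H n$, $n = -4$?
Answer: $83504$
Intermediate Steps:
$R{\left(H \right)} = - 4 H$ ($R{\left(H \right)} = H \left(-4\right) = - 4 H$)
$307 \left(R{\left(-5 \right)} + 252\right) = 307 \left(\left(-4\right) \left(-5\right) + 252\right) = 307 \left(20 + 252\right) = 307 \cdot 272 = 83504$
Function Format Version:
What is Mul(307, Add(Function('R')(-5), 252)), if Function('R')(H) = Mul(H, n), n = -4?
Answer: 83504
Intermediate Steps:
Function('R')(H) = Mul(-4, H) (Function('R')(H) = Mul(H, -4) = Mul(-4, H))
Mul(307, Add(Function('R')(-5), 252)) = Mul(307, Add(Mul(-4, -5), 252)) = Mul(307, Add(20, 252)) = Mul(307, 272) = 83504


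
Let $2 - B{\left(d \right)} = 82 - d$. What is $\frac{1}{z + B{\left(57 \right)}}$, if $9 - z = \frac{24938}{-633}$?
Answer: $\frac{633}{16076} \approx 0.039375$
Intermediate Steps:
$z = \frac{30635}{633}$ ($z = 9 - \frac{24938}{-633} = 9 - 24938 \left(- \frac{1}{633}\right) = 9 - - \frac{24938}{633} = 9 + \frac{24938}{633} = \frac{30635}{633} \approx 48.397$)
$B{\left(d \right)} = -80 + d$ ($B{\left(d \right)} = 2 - \left(82 - d\right) = 2 + \left(-82 + d\right) = -80 + d$)
$\frac{1}{z + B{\left(57 \right)}} = \frac{1}{\frac{30635}{633} + \left(-80 + 57\right)} = \frac{1}{\frac{30635}{633} - 23} = \frac{1}{\frac{16076}{633}} = \frac{633}{16076}$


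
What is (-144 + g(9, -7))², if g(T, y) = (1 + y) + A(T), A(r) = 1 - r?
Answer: 24964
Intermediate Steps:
g(T, y) = 2 + y - T (g(T, y) = (1 + y) + (1 - T) = 2 + y - T)
(-144 + g(9, -7))² = (-144 + (2 - 7 - 1*9))² = (-144 + (2 - 7 - 9))² = (-144 - 14)² = (-158)² = 24964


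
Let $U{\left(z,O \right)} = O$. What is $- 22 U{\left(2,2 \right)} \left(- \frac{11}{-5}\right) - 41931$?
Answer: $- \frac{210139}{5} \approx -42028.0$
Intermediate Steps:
$- 22 U{\left(2,2 \right)} \left(- \frac{11}{-5}\right) - 41931 = \left(-22\right) 2 \left(- \frac{11}{-5}\right) - 41931 = - 44 \left(\left(-11\right) \left(- \frac{1}{5}\right)\right) - 41931 = \left(-44\right) \frac{11}{5} - 41931 = - \frac{484}{5} - 41931 = - \frac{210139}{5}$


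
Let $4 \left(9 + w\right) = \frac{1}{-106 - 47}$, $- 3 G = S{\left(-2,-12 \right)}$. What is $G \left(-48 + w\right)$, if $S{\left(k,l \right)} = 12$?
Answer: $\frac{34885}{153} \approx 228.01$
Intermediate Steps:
$G = -4$ ($G = \left(- \frac{1}{3}\right) 12 = -4$)
$w = - \frac{5509}{612}$ ($w = -9 + \frac{1}{4 \left(-106 - 47\right)} = -9 + \frac{1}{4 \left(-153\right)} = -9 + \frac{1}{4} \left(- \frac{1}{153}\right) = -9 - \frac{1}{612} = - \frac{5509}{612} \approx -9.0016$)
$G \left(-48 + w\right) = - 4 \left(-48 - \frac{5509}{612}\right) = \left(-4\right) \left(- \frac{34885}{612}\right) = \frac{34885}{153}$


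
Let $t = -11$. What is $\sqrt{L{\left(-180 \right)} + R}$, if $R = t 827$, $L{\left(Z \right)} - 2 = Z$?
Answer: $5 i \sqrt{371} \approx 96.307 i$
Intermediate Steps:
$L{\left(Z \right)} = 2 + Z$
$R = -9097$ ($R = \left(-11\right) 827 = -9097$)
$\sqrt{L{\left(-180 \right)} + R} = \sqrt{\left(2 - 180\right) - 9097} = \sqrt{-178 - 9097} = \sqrt{-9275} = 5 i \sqrt{371}$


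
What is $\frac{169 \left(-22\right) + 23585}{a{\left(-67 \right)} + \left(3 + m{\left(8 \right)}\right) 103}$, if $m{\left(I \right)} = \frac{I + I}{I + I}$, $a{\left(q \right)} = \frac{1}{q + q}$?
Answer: $\frac{2662178}{55207} \approx 48.222$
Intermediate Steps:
$a{\left(q \right)} = \frac{1}{2 q}$
$m{\left(I \right)} = 1$ ($m{\left(I \right)} = \frac{2 I}{2 I} = 2 I \frac{1}{2 I} = 1$)
$\frac{169 \left(-22\right) + 23585}{a{\left(-67 \right)} + \left(3 + m{\left(8 \right)}\right) 103} = \frac{169 \left(-22\right) + 23585}{\frac{1}{2 \left(-67\right)} + \left(3 + 1\right) 103} = \frac{-3718 + 23585}{\frac{1}{2} \left(- \frac{1}{67}\right) + 4 \cdot 103} = \frac{19867}{- \frac{1}{134} + 412} = \frac{19867}{\frac{55207}{134}} = 19867 \cdot \frac{134}{55207} = \frac{2662178}{55207}$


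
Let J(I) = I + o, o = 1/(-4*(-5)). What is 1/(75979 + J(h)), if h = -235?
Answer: 20/1514881 ≈ 1.3202e-5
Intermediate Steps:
o = 1/20 ≈ 0.050000
J(I) = 1/20 + I (J(I) = I + 1/20 = 1/20 + I)
1/(75979 + J(h)) = 1/(75979 + (1/20 - 235)) = 1/(75979 - 4699/20) = 1/(1514881/20) = 20/1514881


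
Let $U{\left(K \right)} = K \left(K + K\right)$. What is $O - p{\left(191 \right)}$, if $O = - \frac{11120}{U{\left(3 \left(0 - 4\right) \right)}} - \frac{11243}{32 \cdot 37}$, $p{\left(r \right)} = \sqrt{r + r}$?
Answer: $- \frac{512627}{10656} - \sqrt{382} \approx -67.652$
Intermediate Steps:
$p{\left(r \right)} = \sqrt{2} \sqrt{r}$ ($p{\left(r \right)} = \sqrt{2 r} = \sqrt{2} \sqrt{r}$)
$U{\left(K \right)} = 2 K^{2}$ ($U{\left(K \right)} = K 2 K = 2 K^{2}$)
$O = - \frac{512627}{10656}$ ($O = - \frac{11120}{2 \left(3 \left(0 - 4\right)\right)^{2}} - \frac{11243}{32 \cdot 37} = - \frac{11120}{2 \left(3 \left(-4\right)\right)^{2}} - \frac{11243}{1184} = - \frac{11120}{2 \left(-12\right)^{2}} - \frac{11243}{1184} = - \frac{11120}{2 \cdot 144} - \frac{11243}{1184} = - \frac{11120}{288} - \frac{11243}{1184} = \left(-11120\right) \frac{1}{288} - \frac{11243}{1184} = - \frac{695}{18} - \frac{11243}{1184} = - \frac{512627}{10656} \approx -48.107$)
$O - p{\left(191 \right)} = - \frac{512627}{10656} - \sqrt{2} \sqrt{191} = - \frac{512627}{10656} - \sqrt{382}$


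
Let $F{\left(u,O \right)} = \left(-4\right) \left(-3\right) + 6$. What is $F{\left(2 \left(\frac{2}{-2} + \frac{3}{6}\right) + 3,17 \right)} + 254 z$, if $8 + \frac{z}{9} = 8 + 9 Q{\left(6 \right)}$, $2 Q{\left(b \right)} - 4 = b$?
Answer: $102888$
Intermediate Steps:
$Q{\left(b \right)} = 2 + \frac{b}{2}$
$z = 405$ ($z = -72 + 9 \left(8 + 9 \left(2 + \frac{1}{2} \cdot 6\right)\right) = -72 + 9 \left(8 + 9 \left(2 + 3\right)\right) = -72 + 9 \left(8 + 9 \cdot 5\right) = -72 + 9 \left(8 + 45\right) = -72 + 9 \cdot 53 = -72 + 477 = 405$)
$F{\left(u,O \right)} = 18$ ($F{\left(u,O \right)} = 12 + 6 = 18$)
$F{\left(2 \left(\frac{2}{-2} + \frac{3}{6}\right) + 3,17 \right)} + 254 z = 18 + 254 \cdot 405 = 18 + 102870 = 102888$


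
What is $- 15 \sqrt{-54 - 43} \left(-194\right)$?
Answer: $2910 i \sqrt{97} \approx 28660.0 i$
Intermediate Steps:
$- 15 \sqrt{-54 - 43} \left(-194\right) = - 15 \sqrt{-97} \left(-194\right) = - 15 i \sqrt{97} \left(-194\right) = 2910 i \sqrt{97}$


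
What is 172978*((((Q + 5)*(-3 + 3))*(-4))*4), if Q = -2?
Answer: 0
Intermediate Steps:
172978*((((Q + 5)*(-3 + 3))*(-4))*4) = 172978*((((-2 + 5)*(-3 + 3))*(-4))*4) = 172978*(((3*0)*(-4))*4) = 172978*((0*(-4))*4) = 172978*(0*4) = 172978*0 = 0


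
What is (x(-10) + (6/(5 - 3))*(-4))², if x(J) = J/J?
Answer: 121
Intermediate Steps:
x(J) = 1
(x(-10) + (6/(5 - 3))*(-4))² = (1 + (6/(5 - 3))*(-4))² = (1 + (6/2)*(-4))² = (1 + ((½)*6)*(-4))² = (1 + 3*(-4))² = (1 - 12)² = (-11)² = 121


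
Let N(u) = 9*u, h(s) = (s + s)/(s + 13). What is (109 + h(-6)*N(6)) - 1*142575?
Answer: -997910/7 ≈ -1.4256e+5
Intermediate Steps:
h(s) = 2*s/(13 + s) (h(s) = (2*s)/(13 + s) = 2*s/(13 + s))
(109 + h(-6)*N(6)) - 1*142575 = (109 + (2*(-6)/(13 - 6))*(9*6)) - 1*142575 = (109 + (2*(-6)/7)*54) - 142575 = (109 + (2*(-6)*(⅐))*54) - 142575 = (109 - 12/7*54) - 142575 = (109 - 648/7) - 142575 = 115/7 - 142575 = -997910/7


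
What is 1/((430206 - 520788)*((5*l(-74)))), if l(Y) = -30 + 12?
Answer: 1/8152380 ≈ 1.2266e-7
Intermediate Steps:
l(Y) = -18
1/((430206 - 520788)*((5*l(-74)))) = 1/((430206 - 520788)*((5*(-18)))) = 1/(-90582*(-90)) = -1/90582*(-1/90) = 1/8152380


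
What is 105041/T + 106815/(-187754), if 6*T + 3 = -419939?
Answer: -81593656107/39422895134 ≈ -2.0697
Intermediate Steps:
T = -209971/3 (T = -½ + (⅙)*(-419939) = -½ - 419939/6 = -209971/3 ≈ -69990.)
105041/T + 106815/(-187754) = 105041/(-209971/3) + 106815/(-187754) = 105041*(-3/209971) + 106815*(-1/187754) = -315123/209971 - 106815/187754 = -81593656107/39422895134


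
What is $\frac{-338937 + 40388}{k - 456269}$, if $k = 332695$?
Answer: $\frac{298549}{123574} \approx 2.416$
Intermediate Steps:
$\frac{-338937 + 40388}{k - 456269} = \frac{-338937 + 40388}{332695 - 456269} = - \frac{298549}{-123574} = \left(-298549\right) \left(- \frac{1}{123574}\right) = \frac{298549}{123574}$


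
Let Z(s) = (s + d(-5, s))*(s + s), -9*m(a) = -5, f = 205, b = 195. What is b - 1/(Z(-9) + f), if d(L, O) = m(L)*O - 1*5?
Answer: 106664/547 ≈ 195.00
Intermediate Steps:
m(a) = 5/9 (m(a) = -⅑*(-5) = 5/9)
d(L, O) = -5 + 5*O/9 (d(L, O) = 5*O/9 - 1*5 = 5*O/9 - 5 = -5 + 5*O/9)
Z(s) = 2*s*(-5 + 14*s/9) (Z(s) = (s + (-5 + 5*s/9))*(s + s) = (-5 + 14*s/9)*(2*s) = 2*s*(-5 + 14*s/9))
b - 1/(Z(-9) + f) = 195 - 1/((2/9)*(-9)*(-45 + 14*(-9)) + 205) = 195 - 1/((2/9)*(-9)*(-45 - 126) + 205) = 195 - 1/((2/9)*(-9)*(-171) + 205) = 195 - 1/(342 + 205) = 195 - 1/547 = 106664/547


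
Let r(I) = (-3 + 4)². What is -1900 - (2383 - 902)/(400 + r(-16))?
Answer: -763381/401 ≈ -1903.7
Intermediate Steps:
r(I) = 1 (r(I) = 1² = 1)
-1900 - (2383 - 902)/(400 + r(-16)) = -1900 - (2383 - 902)/(400 + 1) = -1900 - 1481/401 = -763381/401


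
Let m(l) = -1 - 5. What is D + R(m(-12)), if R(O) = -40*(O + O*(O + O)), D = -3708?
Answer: -6348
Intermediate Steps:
m(l) = -6
R(O) = -80*O² - 40*O (R(O) = -40*(O + O*(2*O)) = -40*(O + 2*O²) = -80*O² - 40*O)
D + R(m(-12)) = -3708 - 40*(-6)*(1 + 2*(-6)) = -3708 - 40*(-6)*(1 - 12) = -3708 - 40*(-6)*(-11) = -3708 - 2640 = -6348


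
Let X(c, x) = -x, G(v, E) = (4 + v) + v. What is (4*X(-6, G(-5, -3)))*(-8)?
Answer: -192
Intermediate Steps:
G(v, E) = 4 + 2*v
(4*X(-6, G(-5, -3)))*(-8) = (4*(-(4 + 2*(-5))))*(-8) = (4*(-(4 - 10)))*(-8) = (4*(-1*(-6)))*(-8) = (4*6)*(-8) = 24*(-8) = -192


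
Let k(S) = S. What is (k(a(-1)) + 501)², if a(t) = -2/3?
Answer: 2253001/9 ≈ 2.5033e+5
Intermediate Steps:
a(t) = -⅔ (a(t) = -2*⅓ = -⅔)
(k(a(-1)) + 501)² = (-⅔ + 501)² = (1501/3)² = 2253001/9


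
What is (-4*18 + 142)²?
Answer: 4900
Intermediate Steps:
(-4*18 + 142)² = (-72 + 142)² = 70² = 4900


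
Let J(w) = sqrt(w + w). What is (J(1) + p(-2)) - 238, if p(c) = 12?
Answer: -226 + sqrt(2) ≈ -224.59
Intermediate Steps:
J(w) = sqrt(2)*sqrt(w) (J(w) = sqrt(2*w) = sqrt(2)*sqrt(w))
(J(1) + p(-2)) - 238 = (sqrt(2)*sqrt(1) + 12) - 238 = (sqrt(2)*1 + 12) - 238 = (sqrt(2) + 12) - 238 = (12 + sqrt(2)) - 238 = -226 + sqrt(2)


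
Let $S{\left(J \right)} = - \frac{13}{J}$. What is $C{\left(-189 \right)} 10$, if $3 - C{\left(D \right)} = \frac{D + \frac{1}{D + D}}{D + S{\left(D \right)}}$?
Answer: $\frac{714025}{35708} \approx 19.996$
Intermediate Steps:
$C{\left(D \right)} = 3 - \frac{D + \frac{1}{2 D}}{D - \frac{13}{D}}$ ($C{\left(D \right)} = 3 - \frac{D + \frac{1}{D + D}}{D - \frac{13}{D}} = 3 - \frac{D + \frac{1}{2 D}}{D - \frac{13}{D}}$)
$C{\left(-189 \right)} 10 = \frac{-79 + 4 \left(-189\right)^{2}}{2 \left(-13 + \left(-189\right)^{2}\right)} 10 = \frac{-79 + 4 \cdot 35721}{2 \left(-13 + 35721\right)} 10 = \frac{-79 + 142884}{2 \cdot 35708} \cdot 10 = \frac{1}{2} \cdot \frac{1}{35708} \cdot 142805 \cdot 10 = \frac{142805}{71416} \cdot 10 = \frac{714025}{35708}$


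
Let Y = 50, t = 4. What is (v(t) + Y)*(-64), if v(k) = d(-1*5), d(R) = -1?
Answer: -3136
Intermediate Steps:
v(k) = -1
(v(t) + Y)*(-64) = (-1 + 50)*(-64) = 49*(-64) = -3136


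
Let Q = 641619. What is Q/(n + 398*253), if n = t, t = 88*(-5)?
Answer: 19443/3038 ≈ 6.3999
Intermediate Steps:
t = -440
n = -440
Q/(n + 398*253) = 641619/(-440 + 398*253) = 641619/(-440 + 100694) = 641619/100254 = 641619*(1/100254) = 19443/3038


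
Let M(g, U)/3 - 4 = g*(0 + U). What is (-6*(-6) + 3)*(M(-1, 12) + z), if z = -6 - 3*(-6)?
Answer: -468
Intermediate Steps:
z = 12 (z = -6 + 18 = 12)
M(g, U) = 12 + 3*U*g (M(g, U) = 12 + 3*(g*(0 + U)) = 12 + 3*(g*U) = 12 + 3*(U*g) = 12 + 3*U*g)
(-6*(-6) + 3)*(M(-1, 12) + z) = (-6*(-6) + 3)*((12 + 3*12*(-1)) + 12) = (36 + 3)*((12 - 36) + 12) = 39*(-24 + 12) = 39*(-12) = -468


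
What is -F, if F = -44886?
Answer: 44886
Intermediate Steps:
-F = -1*(-44886) = 44886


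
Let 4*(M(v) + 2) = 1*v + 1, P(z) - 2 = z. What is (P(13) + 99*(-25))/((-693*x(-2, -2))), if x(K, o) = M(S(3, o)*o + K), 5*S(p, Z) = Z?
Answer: -400/231 ≈ -1.7316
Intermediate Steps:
S(p, Z) = Z/5
P(z) = 2 + z
M(v) = -7/4 + v/4 (M(v) = -2 + (1*v + 1)/4 = -2 + (v + 1)/4 = -2 + (1 + v)/4 = -2 + (1/4 + v/4) = -7/4 + v/4)
x(K, o) = -7/4 + K/4 + o**2/20 (x(K, o) = -7/4 + ((o/5)*o + K)/4 = -7/4 + (o**2/5 + K)/4 = -7/4 + (K + o**2/5)/4 = -7/4 + (K/4 + o**2/20) = -7/4 + K/4 + o**2/20)
(P(13) + 99*(-25))/((-693*x(-2, -2))) = ((2 + 13) + 99*(-25))/((-693*(-7/4 + (1/4)*(-2) + (1/20)*(-2)**2))) = (15 - 2475)/((-693*(-7/4 - 1/2 + (1/20)*4))) = -2460*(-1/(693*(-7/4 - 1/2 + 1/5))) = -2460/((-693*(-41/20))) = -2460/28413/20 = -2460*20/28413 = -400/231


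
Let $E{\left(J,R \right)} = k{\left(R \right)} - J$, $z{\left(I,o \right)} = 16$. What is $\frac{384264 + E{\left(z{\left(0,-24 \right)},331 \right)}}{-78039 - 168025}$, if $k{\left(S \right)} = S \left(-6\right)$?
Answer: $- \frac{191131}{123032} \approx -1.5535$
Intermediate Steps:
$k{\left(S \right)} = - 6 S$
$E{\left(J,R \right)} = - J - 6 R$ ($E{\left(J,R \right)} = - 6 R - J = - J - 6 R$)
$\frac{384264 + E{\left(z{\left(0,-24 \right)},331 \right)}}{-78039 - 168025} = \frac{384264 - 2002}{-78039 - 168025} = \frac{384264 - 2002}{-246064} = \left(384264 - 2002\right) \left(- \frac{1}{246064}\right) = 382262 \left(- \frac{1}{246064}\right) = - \frac{191131}{123032}$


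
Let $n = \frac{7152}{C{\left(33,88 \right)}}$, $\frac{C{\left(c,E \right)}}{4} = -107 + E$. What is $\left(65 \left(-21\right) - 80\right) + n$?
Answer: $- \frac{29243}{19} \approx -1539.1$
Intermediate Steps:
$C{\left(c,E \right)} = -428 + 4 E$ ($C{\left(c,E \right)} = 4 \left(-107 + E\right) = -428 + 4 E$)
$n = - \frac{1788}{19}$ ($n = \frac{7152}{-428 + 4 \cdot 88} = \frac{7152}{-428 + 352} = \frac{7152}{-76} = 7152 \left(- \frac{1}{76}\right) = - \frac{1788}{19} \approx -94.105$)
$\left(65 \left(-21\right) - 80\right) + n = \left(65 \left(-21\right) - 80\right) - \frac{1788}{19} = \left(-1365 - 80\right) - \frac{1788}{19} = -1445 - \frac{1788}{19} = - \frac{29243}{19}$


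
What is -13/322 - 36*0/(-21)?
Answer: -13/322 ≈ -0.040373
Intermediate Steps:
-13/322 - 36*0/(-21) = -13*1/322 + 0*(-1/21) = -13/322 + 0 = -13/322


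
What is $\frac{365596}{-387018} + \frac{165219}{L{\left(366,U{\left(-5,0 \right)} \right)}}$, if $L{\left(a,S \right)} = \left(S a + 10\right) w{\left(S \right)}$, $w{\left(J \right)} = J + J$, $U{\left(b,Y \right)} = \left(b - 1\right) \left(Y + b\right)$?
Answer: $- \frac{29521879243}{42533278200} \approx -0.69409$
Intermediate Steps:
$U{\left(b,Y \right)} = \left(-1 + b\right) \left(Y + b\right)$
$w{\left(J \right)} = 2 J$
$L{\left(a,S \right)} = 2 S \left(10 + S a\right)$ ($L{\left(a,S \right)} = \left(S a + 10\right) 2 S = \left(10 + S a\right) 2 S = 2 S \left(10 + S a\right)$)
$\frac{365596}{-387018} + \frac{165219}{L{\left(366,U{\left(-5,0 \right)} \right)}} = \frac{365596}{-387018} + \frac{165219}{2 \left(\left(-5\right)^{2} - 0 - -5 + 0 \left(-5\right)\right) \left(10 + \left(\left(-5\right)^{2} - 0 - -5 + 0 \left(-5\right)\right) 366\right)} = 365596 \left(- \frac{1}{387018}\right) + \frac{165219}{2 \left(25 + 0 + 5 + 0\right) \left(10 + \left(25 + 0 + 5 + 0\right) 366\right)} = - \frac{182798}{193509} + \frac{165219}{2 \cdot 30 \left(10 + 30 \cdot 366\right)} = - \frac{182798}{193509} + \frac{165219}{2 \cdot 30 \left(10 + 10980\right)} = - \frac{182798}{193509} + \frac{165219}{2 \cdot 30 \cdot 10990} = - \frac{182798}{193509} + \frac{165219}{659400} = - \frac{182798}{193509} + 165219 \cdot \frac{1}{659400} = - \frac{182798}{193509} + \frac{55073}{219800} = - \frac{29521879243}{42533278200}$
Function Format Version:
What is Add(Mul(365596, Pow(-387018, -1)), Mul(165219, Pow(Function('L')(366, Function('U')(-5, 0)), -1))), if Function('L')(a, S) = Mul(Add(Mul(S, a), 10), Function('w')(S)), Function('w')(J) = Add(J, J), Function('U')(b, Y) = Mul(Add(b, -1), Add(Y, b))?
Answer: Rational(-29521879243, 42533278200) ≈ -0.69409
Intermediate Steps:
Function('U')(b, Y) = Mul(Add(-1, b), Add(Y, b))
Function('w')(J) = Mul(2, J)
Function('L')(a, S) = Mul(2, S, Add(10, Mul(S, a))) (Function('L')(a, S) = Mul(Add(Mul(S, a), 10), Mul(2, S)) = Mul(Add(10, Mul(S, a)), Mul(2, S)) = Mul(2, S, Add(10, Mul(S, a))))
Add(Mul(365596, Pow(-387018, -1)), Mul(165219, Pow(Function('L')(366, Function('U')(-5, 0)), -1))) = Add(Mul(365596, Pow(-387018, -1)), Mul(165219, Pow(Mul(2, Add(Pow(-5, 2), Mul(-1, 0), Mul(-1, -5), Mul(0, -5)), Add(10, Mul(Add(Pow(-5, 2), Mul(-1, 0), Mul(-1, -5), Mul(0, -5)), 366))), -1))) = Add(Mul(365596, Rational(-1, 387018)), Mul(165219, Pow(Mul(2, Add(25, 0, 5, 0), Add(10, Mul(Add(25, 0, 5, 0), 366))), -1))) = Add(Rational(-182798, 193509), Mul(165219, Pow(Mul(2, 30, Add(10, Mul(30, 366))), -1))) = Add(Rational(-182798, 193509), Mul(165219, Pow(Mul(2, 30, Add(10, 10980)), -1))) = Add(Rational(-182798, 193509), Mul(165219, Pow(Mul(2, 30, 10990), -1))) = Add(Rational(-182798, 193509), Mul(165219, Pow(659400, -1))) = Add(Rational(-182798, 193509), Mul(165219, Rational(1, 659400))) = Add(Rational(-182798, 193509), Rational(55073, 219800)) = Rational(-29521879243, 42533278200)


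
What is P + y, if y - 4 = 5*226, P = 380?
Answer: 1514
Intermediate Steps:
y = 1134 (y = 4 + 5*226 = 4 + 1130 = 1134)
P + y = 380 + 1134 = 1514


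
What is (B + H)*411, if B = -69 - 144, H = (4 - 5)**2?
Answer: -87132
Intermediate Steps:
H = 1 (H = (-1)**2 = 1)
B = -213
(B + H)*411 = (-213 + 1)*411 = -212*411 = -87132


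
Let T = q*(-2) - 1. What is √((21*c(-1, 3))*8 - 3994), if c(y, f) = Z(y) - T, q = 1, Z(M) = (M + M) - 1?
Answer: I*√3994 ≈ 63.198*I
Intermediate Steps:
Z(M) = -1 + 2*M (Z(M) = 2*M - 1 = -1 + 2*M)
T = -3 (T = 1*(-2) - 1 = -2 - 1 = -3)
c(y, f) = 2 + 2*y (c(y, f) = (-1 + 2*y) - 1*(-3) = (-1 + 2*y) + 3 = 2 + 2*y)
√((21*c(-1, 3))*8 - 3994) = √((21*(2 + 2*(-1)))*8 - 3994) = √((21*(2 - 2))*8 - 3994) = √((21*0)*8 - 3994) = √(0*8 - 3994) = √(0 - 3994) = √(-3994) = I*√3994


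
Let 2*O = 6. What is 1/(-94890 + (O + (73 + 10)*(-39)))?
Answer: -1/98124 ≈ -1.0191e-5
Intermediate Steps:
O = 3 (O = (1/2)*6 = 3)
1/(-94890 + (O + (73 + 10)*(-39))) = 1/(-94890 + (3 + (73 + 10)*(-39))) = 1/(-94890 + (3 + 83*(-39))) = 1/(-94890 + (3 - 3237)) = 1/(-94890 - 3234) = 1/(-98124) = -1/98124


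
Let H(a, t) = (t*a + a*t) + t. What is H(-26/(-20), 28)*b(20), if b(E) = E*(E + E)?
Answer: 80640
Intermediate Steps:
H(a, t) = t + 2*a*t (H(a, t) = (a*t + a*t) + t = 2*a*t + t = t + 2*a*t)
b(E) = 2*E² (b(E) = E*(2*E) = 2*E²)
H(-26/(-20), 28)*b(20) = (28*(1 + 2*(-26/(-20))))*(2*20²) = (28*(1 + 2*(-26*(-1/20))))*(2*400) = (28*(1 + 2*(13/10)))*800 = (28*(1 + 13/5))*800 = (28*(18/5))*800 = (504/5)*800 = 80640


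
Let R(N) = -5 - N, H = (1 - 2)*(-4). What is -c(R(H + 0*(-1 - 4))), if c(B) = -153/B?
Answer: -17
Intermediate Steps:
H = 4 (H = -1*(-4) = 4)
-c(R(H + 0*(-1 - 4))) = -(-153)/(-5 - (4 + 0*(-1 - 4))) = -(-153)/(-5 - (4 + 0*(-5))) = -(-153)/(-5 - (4 + 0)) = -(-153)/(-5 - 1*4) = -(-153)/(-5 - 4) = -(-153)/(-9) = -(-153)*(-1)/9 = -1*17 = -17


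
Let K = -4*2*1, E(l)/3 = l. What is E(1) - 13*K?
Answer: 107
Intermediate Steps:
E(l) = 3*l
K = -8 (K = -8*1 = -8)
E(1) - 13*K = 3*1 - 13*(-8) = 3 + 104 = 107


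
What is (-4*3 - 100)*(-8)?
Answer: 896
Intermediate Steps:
(-4*3 - 100)*(-8) = (-12 - 100)*(-8) = -112*(-8) = 896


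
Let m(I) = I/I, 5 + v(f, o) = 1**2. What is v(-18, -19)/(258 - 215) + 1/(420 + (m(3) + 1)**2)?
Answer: -1653/18232 ≈ -0.090665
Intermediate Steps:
v(f, o) = -4 (v(f, o) = -5 + 1**2 = -5 + 1 = -4)
m(I) = 1
v(-18, -19)/(258 - 215) + 1/(420 + (m(3) + 1)**2) = -4/(258 - 215) + 1/(420 + (1 + 1)**2) = -4/43 + 1/(420 + 2**2) = (1/43)*(-4) + 1/(420 + 4) = -4/43 + 1/424 = -1653/18232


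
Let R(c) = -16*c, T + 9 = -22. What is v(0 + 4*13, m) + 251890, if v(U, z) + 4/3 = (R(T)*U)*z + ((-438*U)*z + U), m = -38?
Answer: 411998/3 ≈ 1.3733e+5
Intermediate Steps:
T = -31 (T = -9 - 22 = -31)
v(U, z) = -4/3 + U + 58*U*z (v(U, z) = -4/3 + (((-16*(-31))*U)*z + ((-438*U)*z + U)) = -4/3 + ((496*U)*z + (-438*U*z + U)) = -4/3 + (496*U*z + (U - 438*U*z)) = -4/3 + (U + 58*U*z) = -4/3 + U + 58*U*z)
v(0 + 4*13, m) + 251890 = (-4/3 + (0 + 4*13) + 58*(0 + 4*13)*(-38)) + 251890 = (-4/3 + (0 + 52) + 58*(0 + 52)*(-38)) + 251890 = (-4/3 + 52 + 58*52*(-38)) + 251890 = (-4/3 + 52 - 114608) + 251890 = -343672/3 + 251890 = 411998/3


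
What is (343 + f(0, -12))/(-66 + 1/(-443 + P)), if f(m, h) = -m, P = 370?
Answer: -25039/4819 ≈ -5.1959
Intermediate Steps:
(343 + f(0, -12))/(-66 + 1/(-443 + P)) = (343 - 1*0)/(-66 + 1/(-443 + 370)) = (343 + 0)/(-66 + 1/(-73)) = 343/(-66 - 1/73) = 343/(-4819/73) = 343*(-73/4819) = -25039/4819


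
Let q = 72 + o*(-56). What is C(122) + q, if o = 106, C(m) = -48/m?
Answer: -357728/61 ≈ -5864.4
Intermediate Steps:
q = -5864 (q = 72 + 106*(-56) = 72 - 5936 = -5864)
C(122) + q = -48/122 - 5864 = -48*1/122 - 5864 = -24/61 - 5864 = -357728/61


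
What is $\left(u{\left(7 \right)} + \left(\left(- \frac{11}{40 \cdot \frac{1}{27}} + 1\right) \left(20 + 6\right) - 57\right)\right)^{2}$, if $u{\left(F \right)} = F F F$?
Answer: $\frac{5659641}{400} \approx 14149.0$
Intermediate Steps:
$u{\left(F \right)} = F^{3}$ ($u{\left(F \right)} = F^{2} F = F^{3}$)
$\left(u{\left(7 \right)} + \left(\left(- \frac{11}{40 \cdot \frac{1}{27}} + 1\right) \left(20 + 6\right) - 57\right)\right)^{2} = \left(7^{3} + \left(\left(- \frac{11}{40 \cdot \frac{1}{27}} + 1\right) \left(20 + 6\right) - 57\right)\right)^{2} = \left(343 + \left(\left(- \frac{11}{40 \cdot \frac{1}{27}} + 1\right) 26 - 57\right)\right)^{2} = \left(343 + \left(\left(- \frac{11}{\frac{40}{27}} + 1\right) 26 - 57\right)\right)^{2} = \left(343 + \left(\left(\left(-11\right) \frac{27}{40} + 1\right) 26 - 57\right)\right)^{2} = \left(343 + \left(\left(- \frac{297}{40} + 1\right) 26 - 57\right)\right)^{2} = \left(343 - \frac{4481}{20}\right)^{2} = \left(\frac{2379}{20}\right)^{2} = \frac{5659641}{400}$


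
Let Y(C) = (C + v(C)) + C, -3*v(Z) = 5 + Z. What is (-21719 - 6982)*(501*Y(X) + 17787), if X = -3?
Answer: -414643347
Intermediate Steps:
v(Z) = -5/3 - Z/3 (v(Z) = -(5 + Z)/3 = -5/3 - Z/3)
Y(C) = -5/3 + 5*C/3 (Y(C) = (C + (-5/3 - C/3)) + C = (-5/3 + 2*C/3) + C = -5/3 + 5*C/3)
(-21719 - 6982)*(501*Y(X) + 17787) = (-21719 - 6982)*(501*(-5/3 + (5/3)*(-3)) + 17787) = -28701*(501*(-5/3 - 5) + 17787) = -28701*(501*(-20/3) + 17787) = -28701*(-3340 + 17787) = -28701*14447 = -414643347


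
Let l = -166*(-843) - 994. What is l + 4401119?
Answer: 4540063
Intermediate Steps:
l = 138944 (l = 139938 - 994 = 138944)
l + 4401119 = 138944 + 4401119 = 4540063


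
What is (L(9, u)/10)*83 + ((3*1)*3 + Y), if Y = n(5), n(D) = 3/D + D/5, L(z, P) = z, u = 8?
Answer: 853/10 ≈ 85.300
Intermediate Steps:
n(D) = 3/D + D/5 (n(D) = 3/D + D*(1/5) = 3/D + D/5)
Y = 8/5 (Y = 3/5 + (1/5)*5 = 3*(1/5) + 1 = 3/5 + 1 = 8/5 ≈ 1.6000)
(L(9, u)/10)*83 + ((3*1)*3 + Y) = (9/10)*83 + ((3*1)*3 + 8/5) = (9*(1/10))*83 + (3*3 + 8/5) = (9/10)*83 + (9 + 8/5) = 747/10 + 53/5 = 853/10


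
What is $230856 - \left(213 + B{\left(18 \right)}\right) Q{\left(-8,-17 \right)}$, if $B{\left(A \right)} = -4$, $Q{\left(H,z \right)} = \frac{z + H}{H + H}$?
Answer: $\frac{3688471}{16} \approx 2.3053 \cdot 10^{5}$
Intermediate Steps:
$Q{\left(H,z \right)} = \frac{H + z}{2 H}$
$230856 - \left(213 + B{\left(18 \right)}\right) Q{\left(-8,-17 \right)} = 230856 - \left(213 - 4\right) \frac{-8 - 17}{2 \left(-8\right)} = 230856 - 209 \cdot \frac{1}{2} \left(- \frac{1}{8}\right) \left(-25\right) = 230856 - 209 \cdot \frac{25}{16} = 230856 - \frac{5225}{16} = \frac{3688471}{16}$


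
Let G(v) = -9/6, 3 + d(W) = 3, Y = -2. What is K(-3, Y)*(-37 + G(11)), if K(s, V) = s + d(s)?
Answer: 231/2 ≈ 115.50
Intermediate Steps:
d(W) = 0 (d(W) = -3 + 3 = 0)
K(s, V) = s (K(s, V) = s + 0 = s)
G(v) = -3/2 (G(v) = -9*⅙ = -3/2)
K(-3, Y)*(-37 + G(11)) = -3*(-37 - 3/2) = -3*(-77/2) = 231/2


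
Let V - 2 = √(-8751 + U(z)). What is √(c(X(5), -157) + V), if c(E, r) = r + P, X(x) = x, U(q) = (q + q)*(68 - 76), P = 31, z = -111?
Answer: √(-124 + 15*I*√31) ≈ 3.5709 + 11.694*I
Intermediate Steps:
U(q) = -16*q (U(q) = (2*q)*(-8) = -16*q)
c(E, r) = 31 + r (c(E, r) = r + 31 = 31 + r)
V = 2 + 15*I*√31 (V = 2 + √(-8751 - 16*(-111)) = 2 + √(-8751 + 1776) = 2 + √(-6975) = 2 + 15*I*√31 ≈ 2.0 + 83.516*I)
√(c(X(5), -157) + V) = √((31 - 157) + (2 + 15*I*√31)) = √(-126 + (2 + 15*I*√31)) = √(-124 + 15*I*√31)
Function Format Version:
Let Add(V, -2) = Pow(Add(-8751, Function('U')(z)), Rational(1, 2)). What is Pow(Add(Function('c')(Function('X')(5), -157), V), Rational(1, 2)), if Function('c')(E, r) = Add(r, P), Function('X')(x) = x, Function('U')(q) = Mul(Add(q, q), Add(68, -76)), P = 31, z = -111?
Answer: Pow(Add(-124, Mul(15, I, Pow(31, Rational(1, 2)))), Rational(1, 2)) ≈ Add(3.5709, Mul(11.694, I))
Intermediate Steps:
Function('U')(q) = Mul(-16, q) (Function('U')(q) = Mul(Mul(2, q), -8) = Mul(-16, q))
Function('c')(E, r) = Add(31, r) (Function('c')(E, r) = Add(r, 31) = Add(31, r))
V = Add(2, Mul(15, I, Pow(31, Rational(1, 2)))) (V = Add(2, Pow(Add(-8751, Mul(-16, -111)), Rational(1, 2))) = Add(2, Pow(Add(-8751, 1776), Rational(1, 2))) = Add(2, Pow(-6975, Rational(1, 2))) = Add(2, Mul(15, I, Pow(31, Rational(1, 2)))) ≈ Add(2.0000, Mul(83.516, I)))
Pow(Add(Function('c')(Function('X')(5), -157), V), Rational(1, 2)) = Pow(Add(Add(31, -157), Add(2, Mul(15, I, Pow(31, Rational(1, 2))))), Rational(1, 2)) = Pow(Add(-126, Add(2, Mul(15, I, Pow(31, Rational(1, 2))))), Rational(1, 2)) = Pow(Add(-124, Mul(15, I, Pow(31, Rational(1, 2)))), Rational(1, 2))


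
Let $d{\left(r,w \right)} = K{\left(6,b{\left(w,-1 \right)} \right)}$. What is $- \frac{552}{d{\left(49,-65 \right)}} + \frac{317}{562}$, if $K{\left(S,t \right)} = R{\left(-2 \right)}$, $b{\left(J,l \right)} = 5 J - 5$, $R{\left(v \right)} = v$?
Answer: $\frac{155429}{562} \approx 276.56$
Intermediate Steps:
$b{\left(J,l \right)} = -5 + 5 J$ ($b{\left(J,l \right)} = 5 J - 5 = -5 + 5 J$)
$K{\left(S,t \right)} = -2$
$d{\left(r,w \right)} = -2$
$- \frac{552}{d{\left(49,-65 \right)}} + \frac{317}{562} = - \frac{552}{-2} + \frac{317}{562} = \left(-552\right) \left(- \frac{1}{2}\right) + 317 \cdot \frac{1}{562} = 276 + \frac{317}{562} = \frac{155429}{562}$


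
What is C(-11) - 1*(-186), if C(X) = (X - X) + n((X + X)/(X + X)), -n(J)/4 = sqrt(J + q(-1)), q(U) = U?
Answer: 186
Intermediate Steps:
n(J) = -4*sqrt(-1 + J) (n(J) = -4*sqrt(J - 1) = -4*sqrt(-1 + J))
C(X) = 0 (C(X) = (X - X) - 4*sqrt(-1 + (X + X)/(X + X)) = 0 - 4*sqrt(-1 + (2*X)/((2*X))) = 0 - 4*sqrt(-1 + (2*X)*(1/(2*X))) = 0 - 4*sqrt(-1 + 1) = 0 - 4*sqrt(0) = 0 - 4*0 = 0 + 0 = 0)
C(-11) - 1*(-186) = 0 - 1*(-186) = 0 + 186 = 186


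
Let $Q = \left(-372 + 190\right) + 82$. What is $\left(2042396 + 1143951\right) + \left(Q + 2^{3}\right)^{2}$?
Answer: $3194811$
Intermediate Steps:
$Q = -100$ ($Q = -182 + 82 = -100$)
$\left(2042396 + 1143951\right) + \left(Q + 2^{3}\right)^{2} = \left(2042396 + 1143951\right) + \left(-100 + 2^{3}\right)^{2} = 3186347 + \left(-100 + 8\right)^{2} = 3186347 + \left(-92\right)^{2} = 3186347 + 8464 = 3194811$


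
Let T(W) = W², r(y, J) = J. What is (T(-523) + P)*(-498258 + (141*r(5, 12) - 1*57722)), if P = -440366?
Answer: 92475747056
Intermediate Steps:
(T(-523) + P)*(-498258 + (141*r(5, 12) - 1*57722)) = ((-523)² - 440366)*(-498258 + (141*12 - 1*57722)) = (273529 - 440366)*(-498258 + (1692 - 57722)) = -166837*(-498258 - 56030) = -166837*(-554288) = 92475747056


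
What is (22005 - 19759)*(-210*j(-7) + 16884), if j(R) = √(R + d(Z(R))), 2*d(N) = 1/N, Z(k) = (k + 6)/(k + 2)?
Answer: 37921464 - 707490*I*√2 ≈ 3.7921e+7 - 1.0005e+6*I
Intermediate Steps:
Z(k) = (6 + k)/(2 + k)
d(N) = 1/(2*N)
j(R) = √(R + (2 + R)/(2*(6 + R))) (j(R) = √(R + 1/(2*(((6 + R)/(2 + R))))) = √(R + ((2 + R)/(6 + R))/2) = √(R + (2 + R)/(2*(6 + R))))
(22005 - 19759)*(-210*j(-7) + 16884) = (22005 - 19759)*(-105*√2*√((2 - 7 + 2*(-7)*(6 - 7))/(6 - 7)) + 16884) = 2246*(-105*√2*√((2 - 7 + 2*(-7)*(-1))/(-1)) + 16884) = 2246*(-105*√2*√(-(2 - 7 + 14)) + 16884) = 2246*(-105*√2*√(-1*9) + 16884) = 2246*(-105*√2*√(-9) + 16884) = 2246*(-105*√2*3*I + 16884) = 2246*(-315*I*√2 + 16884) = 2246*(16884 - 315*I*√2) = 37921464 - 707490*I*√2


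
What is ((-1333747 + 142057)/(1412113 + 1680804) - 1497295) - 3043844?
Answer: -14045367204153/3092917 ≈ -4.5411e+6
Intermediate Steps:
((-1333747 + 142057)/(1412113 + 1680804) - 1497295) - 3043844 = (-1191690/3092917 - 1497295) - 3043844 = -4631010351205/3092917 - 3043844 = -14045367204153/3092917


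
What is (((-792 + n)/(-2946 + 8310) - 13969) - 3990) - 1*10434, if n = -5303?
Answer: -152306147/5364 ≈ -28394.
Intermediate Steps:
(((-792 + n)/(-2946 + 8310) - 13969) - 3990) - 1*10434 = (((-792 - 5303)/(-2946 + 8310) - 13969) - 3990) - 1*10434 = ((-6095/5364 - 13969) - 3990) - 10434 = (-74935811/5364 - 3990) - 10434 = -96338171/5364 - 10434 = -152306147/5364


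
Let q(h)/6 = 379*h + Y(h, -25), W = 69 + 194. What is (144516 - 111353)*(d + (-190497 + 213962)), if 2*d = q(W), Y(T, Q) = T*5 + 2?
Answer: 10825961861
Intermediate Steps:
W = 263
Y(T, Q) = 2 + 5*T (Y(T, Q) = 5*T + 2 = 2 + 5*T)
q(h) = 12 + 2304*h (q(h) = 6*(379*h + (2 + 5*h)) = 6*(2 + 384*h) = 12 + 2304*h)
d = 302982 (d = (12 + 2304*263)/2 = (12 + 605952)/2 = (½)*605964 = 302982)
(144516 - 111353)*(d + (-190497 + 213962)) = (144516 - 111353)*(302982 + (-190497 + 213962)) = 33163*(302982 + 23465) = 33163*326447 = 10825961861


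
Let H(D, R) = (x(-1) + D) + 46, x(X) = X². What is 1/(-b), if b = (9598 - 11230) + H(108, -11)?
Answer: 1/1477 ≈ 0.00067705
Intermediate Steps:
H(D, R) = 47 + D (H(D, R) = ((-1)² + D) + 46 = (1 + D) + 46 = 47 + D)
b = -1477 (b = (9598 - 11230) + (47 + 108) = -1632 + 155 = -1477)
1/(-b) = 1/(-1*(-1477)) = 1/1477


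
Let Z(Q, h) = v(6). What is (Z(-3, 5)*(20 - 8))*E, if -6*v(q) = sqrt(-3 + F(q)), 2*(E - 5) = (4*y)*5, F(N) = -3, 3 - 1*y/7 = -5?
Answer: -1130*I*sqrt(6) ≈ -2767.9*I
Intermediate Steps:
y = 56 (y = 21 - 7*(-5) = 21 + 35 = 56)
E = 565 (E = 5 + ((4*56)*5)/2 = 5 + (224*5)/2 = 5 + (1/2)*1120 = 5 + 560 = 565)
v(q) = -I*sqrt(6)/6 (v(q) = -sqrt(-3 - 3)/6 = -I*sqrt(6)/6)
Z(Q, h) = -I*sqrt(6)/6
(Z(-3, 5)*(20 - 8))*E = ((-I*sqrt(6)/6)*(20 - 8))*565 = (-I*sqrt(6)/6*12)*565 = -2*I*sqrt(6)*565 = -1130*I*sqrt(6)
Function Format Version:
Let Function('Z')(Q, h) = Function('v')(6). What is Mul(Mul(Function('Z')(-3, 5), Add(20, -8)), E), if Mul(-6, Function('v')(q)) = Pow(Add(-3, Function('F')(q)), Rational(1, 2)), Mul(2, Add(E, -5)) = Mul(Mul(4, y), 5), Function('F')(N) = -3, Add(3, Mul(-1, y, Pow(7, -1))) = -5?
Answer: Mul(-1130, I, Pow(6, Rational(1, 2))) ≈ Mul(-2767.9, I)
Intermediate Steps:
y = 56 (y = Add(21, Mul(-7, -5)) = Add(21, 35) = 56)
E = 565 (E = Add(5, Mul(Rational(1, 2), Mul(Mul(4, 56), 5))) = Add(5, Mul(Rational(1, 2), Mul(224, 5))) = Add(5, Mul(Rational(1, 2), 1120)) = Add(5, 560) = 565)
Function('v')(q) = Mul(Rational(-1, 6), I, Pow(6, Rational(1, 2))) (Function('v')(q) = Mul(Rational(-1, 6), Pow(Add(-3, -3), Rational(1, 2))) = Mul(Rational(-1, 6), Pow(-6, Rational(1, 2))) = Mul(Rational(-1, 6), Mul(I, Pow(6, Rational(1, 2)))) = Mul(Rational(-1, 6), I, Pow(6, Rational(1, 2))))
Function('Z')(Q, h) = Mul(Rational(-1, 6), I, Pow(6, Rational(1, 2)))
Mul(Mul(Function('Z')(-3, 5), Add(20, -8)), E) = Mul(Mul(Mul(Rational(-1, 6), I, Pow(6, Rational(1, 2))), Add(20, -8)), 565) = Mul(Mul(Mul(Rational(-1, 6), I, Pow(6, Rational(1, 2))), 12), 565) = Mul(Mul(-2, I, Pow(6, Rational(1, 2))), 565) = Mul(-1130, I, Pow(6, Rational(1, 2)))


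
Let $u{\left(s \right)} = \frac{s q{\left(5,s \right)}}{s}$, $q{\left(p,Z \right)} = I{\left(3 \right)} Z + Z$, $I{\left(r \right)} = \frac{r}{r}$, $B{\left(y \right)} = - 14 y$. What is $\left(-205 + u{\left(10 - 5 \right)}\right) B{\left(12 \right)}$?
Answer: $32760$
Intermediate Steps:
$I{\left(r \right)} = 1$
$q{\left(p,Z \right)} = 2 Z$ ($q{\left(p,Z \right)} = 1 Z + Z = Z + Z = 2 Z$)
$u{\left(s \right)} = 2 s$ ($u{\left(s \right)} = \frac{s 2 s}{s} = \frac{2 s^{2}}{s} = 2 s$)
$\left(-205 + u{\left(10 - 5 \right)}\right) B{\left(12 \right)} = \left(-205 + 2 \left(10 - 5\right)\right) \left(\left(-14\right) 12\right) = \left(-205 + 2 \left(10 - 5\right)\right) \left(-168\right) = \left(-205 + 2 \cdot 5\right) \left(-168\right) = \left(-205 + 10\right) \left(-168\right) = \left(-195\right) \left(-168\right) = 32760$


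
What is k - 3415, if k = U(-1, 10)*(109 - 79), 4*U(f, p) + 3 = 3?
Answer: -3415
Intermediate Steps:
U(f, p) = 0 (U(f, p) = -¾ + (¼)*3 = -¾ + ¾ = 0)
k = 0 (k = 0*(109 - 79) = 0*30 = 0)
k - 3415 = 0 - 3415 = -3415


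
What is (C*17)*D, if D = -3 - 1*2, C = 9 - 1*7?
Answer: -170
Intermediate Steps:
C = 2 (C = 9 - 7 = 2)
D = -5 (D = -3 - 2 = -5)
(C*17)*D = (2*17)*(-5) = 34*(-5) = -170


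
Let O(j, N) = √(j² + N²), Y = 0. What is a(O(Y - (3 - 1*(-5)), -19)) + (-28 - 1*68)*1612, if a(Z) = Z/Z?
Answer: -154751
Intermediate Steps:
O(j, N) = √(N² + j²)
a(Z) = 1
a(O(Y - (3 - 1*(-5)), -19)) + (-28 - 1*68)*1612 = 1 + (-28 - 1*68)*1612 = 1 + (-28 - 68)*1612 = 1 - 96*1612 = 1 - 154752 = -154751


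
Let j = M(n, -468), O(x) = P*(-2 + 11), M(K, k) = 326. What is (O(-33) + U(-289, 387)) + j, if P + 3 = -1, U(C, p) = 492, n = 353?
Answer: 782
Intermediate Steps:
P = -4 (P = -3 - 1 = -4)
O(x) = -36 (O(x) = -4*(-2 + 11) = -4*9 = -36)
j = 326
(O(-33) + U(-289, 387)) + j = (-36 + 492) + 326 = 456 + 326 = 782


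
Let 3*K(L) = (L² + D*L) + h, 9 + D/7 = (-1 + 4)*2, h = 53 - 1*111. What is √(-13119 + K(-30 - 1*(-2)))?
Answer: 3*I*√1409 ≈ 112.61*I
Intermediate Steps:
h = -58 (h = 53 - 111 = -58)
D = -21 (D = -63 + 7*((-1 + 4)*2) = -63 + 7*(3*2) = -63 + 7*6 = -63 + 42 = -21)
K(L) = -58/3 - 7*L + L²/3 (K(L) = ((L² - 21*L) - 58)/3 = (-58 + L² - 21*L)/3 = -58/3 - 7*L + L²/3)
√(-13119 + K(-30 - 1*(-2))) = √(-13119 + (-58/3 - 7*(-30 - 1*(-2)) + (-30 - 1*(-2))²/3)) = √(-13119 + (-58/3 - 7*(-30 + 2) + (-30 + 2)²/3)) = √(-13119 + (-58/3 - 7*(-28) + (⅓)*(-28)²)) = √(-13119 + (-58/3 + 196 + (⅓)*784)) = √(-13119 + (-58/3 + 196 + 784/3)) = √(-13119 + 438) = √(-12681) = 3*I*√1409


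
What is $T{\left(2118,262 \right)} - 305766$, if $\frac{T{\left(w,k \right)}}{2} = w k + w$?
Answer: $808302$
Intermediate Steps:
$T{\left(w,k \right)} = 2 w + 2 k w$ ($T{\left(w,k \right)} = 2 \left(w k + w\right) = 2 \left(k w + w\right) = 2 \left(w + k w\right) = 2 w + 2 k w$)
$T{\left(2118,262 \right)} - 305766 = 2 \cdot 2118 \left(1 + 262\right) - 305766 = 2 \cdot 2118 \cdot 263 - 305766 = 1114068 - 305766 = 808302$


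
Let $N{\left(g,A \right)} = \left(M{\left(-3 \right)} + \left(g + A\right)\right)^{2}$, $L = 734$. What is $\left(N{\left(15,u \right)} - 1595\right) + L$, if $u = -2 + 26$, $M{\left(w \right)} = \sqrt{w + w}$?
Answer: $654 + 78 i \sqrt{6} \approx 654.0 + 191.06 i$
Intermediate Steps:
$M{\left(w \right)} = \sqrt{2} \sqrt{w}$ ($M{\left(w \right)} = \sqrt{2 w} = \sqrt{2} \sqrt{w}$)
$u = 24$
$N{\left(g,A \right)} = \left(A + g + i \sqrt{6}\right)^{2}$ ($N{\left(g,A \right)} = \left(\sqrt{2} \sqrt{-3} + \left(g + A\right)\right)^{2} = \left(\sqrt{2} i \sqrt{3} + \left(A + g\right)\right)^{2} = \left(i \sqrt{6} + \left(A + g\right)\right)^{2} = \left(A + g + i \sqrt{6}\right)^{2}$)
$\left(N{\left(15,u \right)} - 1595\right) + L = \left(\left(24 + 15 + i \sqrt{6}\right)^{2} - 1595\right) + 734 = \left(\left(39 + i \sqrt{6}\right)^{2} - 1595\right) + 734 = \left(-1595 + \left(39 + i \sqrt{6}\right)^{2}\right) + 734 = -861 + \left(39 + i \sqrt{6}\right)^{2}$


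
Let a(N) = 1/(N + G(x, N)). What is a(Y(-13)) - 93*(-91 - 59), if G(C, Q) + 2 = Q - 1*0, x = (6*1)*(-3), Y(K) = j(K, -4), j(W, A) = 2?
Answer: 27901/2 ≈ 13951.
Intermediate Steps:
Y(K) = 2
x = -18 (x = 6*(-3) = -18)
G(C, Q) = -2 + Q (G(C, Q) = -2 + (Q - 1*0) = -2 + (Q + 0) = -2 + Q)
a(N) = 1/(-2 + 2*N) (a(N) = 1/(N + (-2 + N)) = 1/(-2 + 2*N))
a(Y(-13)) - 93*(-91 - 59) = 1/(2*(-1 + 2)) - 93*(-91 - 59) = (½)/1 - 93*(-150) = (½)*1 + 13950 = ½ + 13950 = 27901/2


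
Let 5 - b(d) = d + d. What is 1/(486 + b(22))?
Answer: 1/447 ≈ 0.0022371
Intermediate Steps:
b(d) = 5 - 2*d (b(d) = 5 - (d + d) = 5 - 2*d)
1/(486 + b(22)) = 1/(486 + (5 - 2*22)) = 1/(486 + (5 - 44)) = 1/(486 - 39) = 1/447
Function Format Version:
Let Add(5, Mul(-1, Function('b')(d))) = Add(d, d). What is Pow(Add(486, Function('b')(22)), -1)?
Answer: Rational(1, 447) ≈ 0.0022371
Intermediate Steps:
Function('b')(d) = Add(5, Mul(-2, d)) (Function('b')(d) = Add(5, Mul(-1, Add(d, d))) = Add(5, Mul(-1, Mul(2, d))) = Add(5, Mul(-2, d)))
Pow(Add(486, Function('b')(22)), -1) = Pow(Add(486, Add(5, Mul(-2, 22))), -1) = Pow(Add(486, Add(5, -44)), -1) = Pow(Add(486, -39), -1) = Pow(447, -1) = Rational(1, 447)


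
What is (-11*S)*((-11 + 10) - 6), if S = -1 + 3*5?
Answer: 1078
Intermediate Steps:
S = 14 (S = -1 + 15 = 14)
(-11*S)*((-11 + 10) - 6) = (-11*14)*((-11 + 10) - 6) = -154*(-1 - 6) = -154*(-7) = 1078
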